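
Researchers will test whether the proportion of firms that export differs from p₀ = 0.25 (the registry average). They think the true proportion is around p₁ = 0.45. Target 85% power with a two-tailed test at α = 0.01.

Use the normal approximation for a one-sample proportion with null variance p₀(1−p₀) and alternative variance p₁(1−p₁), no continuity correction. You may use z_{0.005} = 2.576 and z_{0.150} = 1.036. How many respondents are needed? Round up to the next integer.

n = 67

n = [z_{α/2}·√(p₀q₀) + z_β·√(p₁q₁)]² / (p₁ − p₀)²
  = [2.576·√(0.25·0.75) + 1.036·√(0.45·0.55)]² / (0.20)²
  = [2.576·0.4330 + 1.036·0.4975]² / 0.0400
  = [1.6308]² / 0.0400
  = 66.49
Round up → n = 67.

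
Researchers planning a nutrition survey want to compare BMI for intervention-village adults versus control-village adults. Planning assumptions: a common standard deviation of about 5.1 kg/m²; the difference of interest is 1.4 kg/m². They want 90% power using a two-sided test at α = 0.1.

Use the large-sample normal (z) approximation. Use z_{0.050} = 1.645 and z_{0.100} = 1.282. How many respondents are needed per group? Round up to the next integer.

n = (z_{α/2} + z_β)² · (σ₁² + σ₂²) / δ²
  = (1.645 + 1.282)² · (2·5.1² = 52.02) / 1.4²
  = 8.5673 · 52.02 / 1.96
  = 227.38
Round up → n = 228 per group.

n = 228 per group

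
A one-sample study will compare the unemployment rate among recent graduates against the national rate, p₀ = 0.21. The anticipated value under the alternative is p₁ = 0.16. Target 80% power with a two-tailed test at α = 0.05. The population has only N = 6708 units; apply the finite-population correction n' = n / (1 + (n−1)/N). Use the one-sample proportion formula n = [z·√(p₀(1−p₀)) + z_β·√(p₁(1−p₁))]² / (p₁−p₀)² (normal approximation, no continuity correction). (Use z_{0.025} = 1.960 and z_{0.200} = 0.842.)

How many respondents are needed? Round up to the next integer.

n = 457

n = [z_{α/2}·√(p₀q₀) + z_β·√(p₁q₁)]² / (p₁ − p₀)²
  = [1.960·√(0.21·0.79) + 0.842·√(0.16·0.84)]² / (-0.05)²
  = [1.960·0.4073 + 0.842·0.3666]² / 0.0025
  = [1.1070]² / 0.0025
  = 490.19
Finite-population correction (N = 6708): 490.19 / (1 + (490.19 − 1)/6708) = 456.87.
Round up → n = 457.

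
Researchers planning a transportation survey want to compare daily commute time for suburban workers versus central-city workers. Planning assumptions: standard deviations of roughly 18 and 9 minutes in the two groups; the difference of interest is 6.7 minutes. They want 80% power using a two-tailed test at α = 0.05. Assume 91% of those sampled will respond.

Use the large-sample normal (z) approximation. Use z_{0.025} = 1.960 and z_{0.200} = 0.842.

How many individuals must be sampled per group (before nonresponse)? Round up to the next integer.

n = (z_{α/2} + z_β)² · (σ₁² + σ₂²) / δ²
  = (1.960 + 0.842)² · (18² + 9² = 405) / 6.7²
  = 7.8512 · 405 / 44.89
  = 70.83
Adjust for 91% response: 70.83 / 0.91 = 77.84.
Round up → n = 78 per group.

n = 78 per group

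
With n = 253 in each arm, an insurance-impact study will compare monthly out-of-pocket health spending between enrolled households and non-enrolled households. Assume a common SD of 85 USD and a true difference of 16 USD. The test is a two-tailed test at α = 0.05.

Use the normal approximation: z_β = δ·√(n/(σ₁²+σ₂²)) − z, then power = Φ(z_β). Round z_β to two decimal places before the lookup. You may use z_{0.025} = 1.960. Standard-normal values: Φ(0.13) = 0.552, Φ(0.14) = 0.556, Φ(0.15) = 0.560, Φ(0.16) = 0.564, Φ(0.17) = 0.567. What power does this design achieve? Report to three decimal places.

z_β = δ·√(n/(σ₁²+σ₂²)) − z_{α/2}
    = 16 · √(253/14450) − 1.960
    = 16 · 0.13232 − 1.960
    = 2.1171 − 1.960 = 0.1571 → 0.16
Power = Φ(0.16) = 0.564.

Power ≈ 0.564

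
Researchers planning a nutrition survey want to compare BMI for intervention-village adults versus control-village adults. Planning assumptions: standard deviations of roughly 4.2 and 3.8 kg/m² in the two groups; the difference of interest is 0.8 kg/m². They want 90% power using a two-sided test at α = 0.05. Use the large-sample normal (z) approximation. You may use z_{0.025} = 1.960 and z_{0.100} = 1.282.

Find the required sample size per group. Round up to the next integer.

n = (z_{α/2} + z_β)² · (σ₁² + σ₂²) / δ²
  = (1.960 + 1.282)² · (4.2² + 3.8² = 32.08) / 0.8²
  = 10.5106 · 32.08 / 0.64
  = 526.84
Round up → n = 527 per group.

n = 527 per group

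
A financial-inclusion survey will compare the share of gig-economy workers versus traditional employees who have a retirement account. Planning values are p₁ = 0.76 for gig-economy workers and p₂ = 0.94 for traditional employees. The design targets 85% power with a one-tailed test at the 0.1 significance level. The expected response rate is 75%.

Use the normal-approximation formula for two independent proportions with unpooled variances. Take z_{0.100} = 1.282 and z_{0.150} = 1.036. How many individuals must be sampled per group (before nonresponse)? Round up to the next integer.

n = (z_α + z_β)² · [p₁(1−p₁) + p₂(1−p₂)] / (p₁ − p₂)²
  = (1.282 + 1.036)² · (0.76·0.24 + 0.94·0.06) / (-0.18)²
  = (2.318)² · (0.1824 + 0.0564) / 0.0324
  = 5.3731 · 0.2388 / 0.0324
  = 39.60
Adjust for 75% response: 39.60 / 0.75 = 52.80.
Round up → n = 53 per group.

n = 53 per group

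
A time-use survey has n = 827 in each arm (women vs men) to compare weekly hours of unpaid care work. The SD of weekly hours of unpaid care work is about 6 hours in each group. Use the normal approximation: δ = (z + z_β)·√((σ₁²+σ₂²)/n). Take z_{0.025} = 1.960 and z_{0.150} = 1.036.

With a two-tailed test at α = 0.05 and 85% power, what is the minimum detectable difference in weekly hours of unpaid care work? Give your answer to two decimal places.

Minimum detectable difference ≈ 0.88 hours

δ = (z_{α/2} + z_β) · √((σ₁²+σ₂²)/n)
  = (1.960 + 1.036) · √(72/827)
  = 2.996 · √0.08706
  = 2.996 · 0.2951
  = 0.8840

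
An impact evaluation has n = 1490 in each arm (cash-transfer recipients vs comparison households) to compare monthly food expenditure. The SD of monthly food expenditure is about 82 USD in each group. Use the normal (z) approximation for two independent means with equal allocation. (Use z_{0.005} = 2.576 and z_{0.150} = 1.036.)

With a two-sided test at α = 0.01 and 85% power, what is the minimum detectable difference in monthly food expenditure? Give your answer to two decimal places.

Minimum detectable difference ≈ 10.85 USD

δ = (z_{α/2} + z_β) · √((σ₁²+σ₂²)/n)
  = (2.576 + 1.036) · √(13448/1490)
  = 3.612 · √9.0255
  = 3.612 · 3.0042
  = 10.8513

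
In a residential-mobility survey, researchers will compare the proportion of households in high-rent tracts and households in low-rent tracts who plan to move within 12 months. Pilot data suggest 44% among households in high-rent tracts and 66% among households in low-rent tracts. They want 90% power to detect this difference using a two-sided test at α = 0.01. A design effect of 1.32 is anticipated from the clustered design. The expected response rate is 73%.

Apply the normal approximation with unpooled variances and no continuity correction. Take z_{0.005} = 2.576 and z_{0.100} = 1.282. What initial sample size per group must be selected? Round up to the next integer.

n = 262 per group

n = (z_{α/2} + z_β)² · [p₁(1−p₁) + p₂(1−p₂)] / (p₁ − p₂)²
  = (2.576 + 1.282)² · (0.44·0.56 + 0.66·0.34) / (-0.22)²
  = (3.858)² · (0.2464 + 0.2244) / 0.0484
  = 14.8842 · 0.4708 / 0.0484
  = 144.78
Design effect: 1.32 × 144.78 = 191.11.
Adjust for 73% response: 191.11 / 0.73 = 261.80.
Round up → n = 262 per group.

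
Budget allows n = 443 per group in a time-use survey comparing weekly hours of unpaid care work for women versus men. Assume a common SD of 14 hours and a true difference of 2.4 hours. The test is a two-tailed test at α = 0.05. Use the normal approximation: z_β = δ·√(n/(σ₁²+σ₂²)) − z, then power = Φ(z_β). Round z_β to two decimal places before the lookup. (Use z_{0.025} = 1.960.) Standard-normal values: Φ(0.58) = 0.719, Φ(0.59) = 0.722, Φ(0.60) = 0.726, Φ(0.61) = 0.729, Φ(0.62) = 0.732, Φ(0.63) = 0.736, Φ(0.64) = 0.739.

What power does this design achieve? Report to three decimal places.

Power ≈ 0.722

z_β = δ·√(n/(σ₁²+σ₂²)) − z_{α/2}
    = 2.4 · √(443/392) − 1.960
    = 2.4 · 1.06306 − 1.960
    = 2.5514 − 1.960 = 0.5914 → 0.59
Power = Φ(0.59) = 0.722.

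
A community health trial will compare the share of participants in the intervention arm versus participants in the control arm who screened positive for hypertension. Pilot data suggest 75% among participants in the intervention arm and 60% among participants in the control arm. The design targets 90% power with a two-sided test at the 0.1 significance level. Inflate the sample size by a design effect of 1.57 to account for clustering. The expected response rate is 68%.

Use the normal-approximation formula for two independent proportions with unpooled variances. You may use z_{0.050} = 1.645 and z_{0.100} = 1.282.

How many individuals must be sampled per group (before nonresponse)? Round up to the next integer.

n = 376 per group

n = (z_{α/2} + z_β)² · [p₁(1−p₁) + p₂(1−p₂)] / (p₁ − p₂)²
  = (1.645 + 1.282)² · (0.75·0.25 + 0.60·0.40) / (0.15)²
  = (2.927)² · (0.1875 + 0.2400) / 0.0225
  = 8.5673 · 0.4275 / 0.0225
  = 162.78
Design effect: 1.57 × 162.78 = 255.56.
Adjust for 68% response: 255.56 / 0.68 = 375.83.
Round up → n = 376 per group.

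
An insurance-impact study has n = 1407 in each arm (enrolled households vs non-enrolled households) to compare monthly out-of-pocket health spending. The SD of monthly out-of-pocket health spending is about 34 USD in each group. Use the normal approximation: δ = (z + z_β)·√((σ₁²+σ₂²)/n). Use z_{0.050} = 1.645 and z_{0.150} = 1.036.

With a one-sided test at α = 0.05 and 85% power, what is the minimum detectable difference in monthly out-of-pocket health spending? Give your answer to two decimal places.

δ = (z_α + z_β) · √((σ₁²+σ₂²)/n)
  = (1.645 + 1.036) · √(2312/1407)
  = 2.681 · √1.6432
  = 2.681 · 1.2819
  = 3.4367

Minimum detectable difference ≈ 3.44 USD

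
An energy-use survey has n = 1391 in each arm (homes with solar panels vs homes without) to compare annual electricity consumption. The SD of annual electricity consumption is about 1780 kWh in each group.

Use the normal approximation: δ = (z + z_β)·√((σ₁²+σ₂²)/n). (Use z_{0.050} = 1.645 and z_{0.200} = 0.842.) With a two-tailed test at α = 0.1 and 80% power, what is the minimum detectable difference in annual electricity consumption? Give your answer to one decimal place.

δ = (z_{α/2} + z_β) · √((σ₁²+σ₂²)/n)
  = (1.645 + 0.842) · √(6336800/1391)
  = 2.487 · √4555.6
  = 2.487 · 67.4950
  = 167.8600

Minimum detectable difference ≈ 167.9 kWh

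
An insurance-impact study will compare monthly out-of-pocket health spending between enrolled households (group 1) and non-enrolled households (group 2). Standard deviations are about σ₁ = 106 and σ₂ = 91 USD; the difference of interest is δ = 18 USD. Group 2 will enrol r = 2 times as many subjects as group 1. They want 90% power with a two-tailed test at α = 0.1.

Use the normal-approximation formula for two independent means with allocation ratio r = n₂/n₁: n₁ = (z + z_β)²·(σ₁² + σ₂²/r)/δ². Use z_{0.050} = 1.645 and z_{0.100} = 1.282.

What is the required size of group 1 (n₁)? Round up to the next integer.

n₁ = 407

n₁ = (z_{α/2} + z_β)² · (σ₁² + σ₂²/r) / δ²
   = (1.645 + 1.282)² · (106² + 91²/2) / 18²
   = 8.5673 · (11236 + 4140.5) / 324
   = 8.5673 · 15376.5 / 324
   = 406.59
Round up → n₁ = 407; n₂ = r·n₁ = 2 × 407 = 814.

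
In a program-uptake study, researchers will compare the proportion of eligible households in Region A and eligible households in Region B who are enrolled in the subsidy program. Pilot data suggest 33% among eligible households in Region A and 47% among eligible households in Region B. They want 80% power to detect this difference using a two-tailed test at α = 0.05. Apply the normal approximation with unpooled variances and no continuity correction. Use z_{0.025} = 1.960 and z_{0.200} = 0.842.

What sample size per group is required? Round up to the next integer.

n = (z_{α/2} + z_β)² · [p₁(1−p₁) + p₂(1−p₂)] / (p₁ − p₂)²
  = (1.960 + 0.842)² · (0.33·0.67 + 0.47·0.53) / (-0.14)²
  = (2.802)² · (0.2211 + 0.2491) / 0.0196
  = 7.8512 · 0.4702 / 0.0196
  = 188.35
Round up → n = 189 per group.

n = 189 per group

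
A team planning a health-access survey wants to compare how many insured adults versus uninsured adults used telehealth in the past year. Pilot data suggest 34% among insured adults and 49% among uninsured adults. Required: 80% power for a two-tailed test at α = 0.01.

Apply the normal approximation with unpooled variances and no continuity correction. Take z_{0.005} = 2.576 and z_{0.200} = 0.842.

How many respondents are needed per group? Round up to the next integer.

n = (z_{α/2} + z_β)² · [p₁(1−p₁) + p₂(1−p₂)] / (p₁ − p₂)²
  = (2.576 + 0.842)² · (0.34·0.66 + 0.49·0.51) / (-0.15)²
  = (3.418)² · (0.2244 + 0.2499) / 0.0225
  = 11.6827 · 0.4743 / 0.0225
  = 246.27
Round up → n = 247 per group.

n = 247 per group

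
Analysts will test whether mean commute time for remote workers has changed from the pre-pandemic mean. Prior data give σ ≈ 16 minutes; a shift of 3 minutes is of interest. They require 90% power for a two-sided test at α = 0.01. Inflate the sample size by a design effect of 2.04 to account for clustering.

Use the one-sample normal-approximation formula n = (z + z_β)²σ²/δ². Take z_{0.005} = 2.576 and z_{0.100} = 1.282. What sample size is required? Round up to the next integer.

n = 864

n = (z_{α/2} + z_β)² · σ² / δ²
  = (2.576 + 1.282)² · 16² / 3²
  = 14.8842 · 256 / 9
  = 423.37
Design effect: 2.04 × 423.37 = 863.68.
Round up → n = 864.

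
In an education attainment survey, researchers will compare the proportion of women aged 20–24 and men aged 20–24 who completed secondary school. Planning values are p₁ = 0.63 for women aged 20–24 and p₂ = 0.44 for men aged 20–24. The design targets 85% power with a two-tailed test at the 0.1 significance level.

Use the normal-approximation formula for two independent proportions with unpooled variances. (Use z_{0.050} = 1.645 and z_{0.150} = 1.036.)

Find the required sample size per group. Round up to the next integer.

n = (z_{α/2} + z_β)² · [p₁(1−p₁) + p₂(1−p₂)] / (p₁ − p₂)²
  = (1.645 + 1.036)² · (0.63·0.37 + 0.44·0.56) / (0.19)²
  = (2.681)² · (0.2331 + 0.2464) / 0.0361
  = 7.1878 · 0.4795 / 0.0361
  = 95.47
Round up → n = 96 per group.

n = 96 per group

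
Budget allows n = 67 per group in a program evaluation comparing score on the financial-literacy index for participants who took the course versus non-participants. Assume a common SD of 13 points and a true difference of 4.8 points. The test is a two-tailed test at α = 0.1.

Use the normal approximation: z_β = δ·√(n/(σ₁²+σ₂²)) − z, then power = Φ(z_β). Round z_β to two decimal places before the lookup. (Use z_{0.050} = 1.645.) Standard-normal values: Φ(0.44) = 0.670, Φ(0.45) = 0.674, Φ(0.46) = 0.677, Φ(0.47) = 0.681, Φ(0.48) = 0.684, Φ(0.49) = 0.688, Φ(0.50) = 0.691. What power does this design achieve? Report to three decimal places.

z_β = δ·√(n/(σ₁²+σ₂²)) − z_{α/2}
    = 4.8 · √(67/338) − 1.645
    = 4.8 · 0.44522 − 1.645
    = 2.1371 − 1.645 = 0.4921 → 0.49
Power = Φ(0.49) = 0.688.

Power ≈ 0.688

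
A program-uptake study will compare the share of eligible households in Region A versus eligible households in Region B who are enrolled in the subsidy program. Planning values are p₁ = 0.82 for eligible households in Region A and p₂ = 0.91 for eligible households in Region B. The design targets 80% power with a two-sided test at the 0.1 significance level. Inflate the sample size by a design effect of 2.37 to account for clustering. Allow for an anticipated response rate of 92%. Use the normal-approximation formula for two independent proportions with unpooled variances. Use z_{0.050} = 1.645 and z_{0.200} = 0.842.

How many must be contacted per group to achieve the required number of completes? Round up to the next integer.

n = (z_{α/2} + z_β)² · [p₁(1−p₁) + p₂(1−p₂)] / (p₁ − p₂)²
  = (1.645 + 0.842)² · (0.82·0.18 + 0.91·0.09) / (-0.09)²
  = (2.487)² · (0.1476 + 0.0819) / 0.0081
  = 6.1852 · 0.2295 / 0.0081
  = 175.25
Design effect: 2.37 × 175.25 = 415.33.
Adjust for 92% response: 415.33 / 0.92 = 451.45.
Round up → n = 452 per group.

n = 452 per group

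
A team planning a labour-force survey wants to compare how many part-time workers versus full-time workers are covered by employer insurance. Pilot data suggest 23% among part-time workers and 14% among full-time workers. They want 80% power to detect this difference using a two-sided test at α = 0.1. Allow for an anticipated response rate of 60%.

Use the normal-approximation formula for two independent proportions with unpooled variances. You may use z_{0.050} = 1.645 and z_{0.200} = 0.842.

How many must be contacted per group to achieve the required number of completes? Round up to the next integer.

n = 379 per group

n = (z_{α/2} + z_β)² · [p₁(1−p₁) + p₂(1−p₂)] / (p₁ − p₂)²
  = (1.645 + 0.842)² · (0.23·0.77 + 0.14·0.86) / (0.09)²
  = (2.487)² · (0.1771 + 0.1204) / 0.0081
  = 6.1852 · 0.2975 / 0.0081
  = 227.17
Adjust for 60% response: 227.17 / 0.60 = 378.62.
Round up → n = 379 per group.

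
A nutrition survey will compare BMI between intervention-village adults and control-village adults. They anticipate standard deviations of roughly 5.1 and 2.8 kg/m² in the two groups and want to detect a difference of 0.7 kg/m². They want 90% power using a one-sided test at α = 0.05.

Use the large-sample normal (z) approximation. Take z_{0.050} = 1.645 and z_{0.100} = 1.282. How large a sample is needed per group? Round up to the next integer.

n = 592 per group

n = (z_α + z_β)² · (σ₁² + σ₂²) / δ²
  = (1.645 + 1.282)² · (5.1² + 2.8² = 33.85) / 0.7²
  = 8.5673 · 33.85 / 0.49
  = 591.85
Round up → n = 592 per group.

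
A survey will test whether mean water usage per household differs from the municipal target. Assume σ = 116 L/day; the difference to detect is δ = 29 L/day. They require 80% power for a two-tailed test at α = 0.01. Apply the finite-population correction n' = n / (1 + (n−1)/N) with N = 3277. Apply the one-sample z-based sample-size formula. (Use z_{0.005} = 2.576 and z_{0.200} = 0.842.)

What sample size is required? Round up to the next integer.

n = 177

n = (z_{α/2} + z_β)² · σ² / δ²
  = (2.576 + 0.842)² · 116² / 29²
  = 11.6827 · 13456 / 841
  = 186.92
Finite-population correction (N = 3277): 186.92 / (1 + (186.92 − 1)/3277) = 176.89.
Round up → n = 177.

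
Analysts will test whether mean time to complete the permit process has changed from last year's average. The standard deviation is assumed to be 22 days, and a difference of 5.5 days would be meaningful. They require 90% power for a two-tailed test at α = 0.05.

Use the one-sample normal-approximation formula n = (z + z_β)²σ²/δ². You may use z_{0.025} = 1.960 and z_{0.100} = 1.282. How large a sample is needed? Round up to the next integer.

n = 169

n = (z_{α/2} + z_β)² · σ² / δ²
  = (1.960 + 1.282)² · 22² / 5.5²
  = 10.5106 · 484 / 30.25
  = 168.17
Round up → n = 169.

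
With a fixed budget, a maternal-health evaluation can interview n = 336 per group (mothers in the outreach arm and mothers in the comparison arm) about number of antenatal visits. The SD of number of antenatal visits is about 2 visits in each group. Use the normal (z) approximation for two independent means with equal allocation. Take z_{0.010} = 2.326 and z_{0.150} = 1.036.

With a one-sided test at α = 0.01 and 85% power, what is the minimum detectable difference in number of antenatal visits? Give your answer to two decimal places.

δ = (z_α + z_β) · √((σ₁²+σ₂²)/n)
  = (2.326 + 1.036) · √(8/336)
  = 3.362 · √0.02381
  = 3.362 · 0.1543
  = 0.5188

Minimum detectable difference ≈ 0.52 visits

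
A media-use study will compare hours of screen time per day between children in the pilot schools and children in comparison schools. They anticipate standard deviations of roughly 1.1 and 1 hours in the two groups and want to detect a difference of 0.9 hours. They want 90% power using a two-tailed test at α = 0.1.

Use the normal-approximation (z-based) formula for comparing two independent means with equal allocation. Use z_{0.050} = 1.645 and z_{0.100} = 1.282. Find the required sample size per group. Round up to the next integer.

n = (z_{α/2} + z_β)² · (σ₁² + σ₂²) / δ²
  = (1.645 + 1.282)² · (1.1² + 1² = 2.21) / 0.9²
  = 8.5673 · 2.21 / 0.81
  = 23.38
Round up → n = 24 per group.

n = 24 per group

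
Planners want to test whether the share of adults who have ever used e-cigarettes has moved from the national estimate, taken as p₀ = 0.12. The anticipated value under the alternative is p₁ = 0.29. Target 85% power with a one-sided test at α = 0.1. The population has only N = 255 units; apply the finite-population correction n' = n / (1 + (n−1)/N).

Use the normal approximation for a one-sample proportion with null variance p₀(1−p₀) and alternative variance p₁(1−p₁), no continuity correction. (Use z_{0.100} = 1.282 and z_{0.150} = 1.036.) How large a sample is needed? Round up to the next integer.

n = 25

n = [z_α·√(p₀q₀) + z_β·√(p₁q₁)]² / (p₁ − p₀)²
  = [1.282·√(0.12·0.88) + 1.036·√(0.29·0.71)]² / (0.17)²
  = [1.282·0.3250 + 1.036·0.4538]² / 0.0289
  = [0.8867]² / 0.0289
  = 27.21
Finite-population correction (N = 255): 27.21 / (1 + (27.21 − 1)/255) = 24.67.
Round up → n = 25.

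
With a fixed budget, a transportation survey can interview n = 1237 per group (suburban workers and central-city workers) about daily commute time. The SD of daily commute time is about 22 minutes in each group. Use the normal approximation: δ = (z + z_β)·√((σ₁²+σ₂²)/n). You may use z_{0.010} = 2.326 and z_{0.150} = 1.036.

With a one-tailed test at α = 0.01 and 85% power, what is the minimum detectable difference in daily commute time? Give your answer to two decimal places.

Minimum detectable difference ≈ 2.97 minutes

δ = (z_α + z_β) · √((σ₁²+σ₂²)/n)
  = (2.326 + 1.036) · √(968/1237)
  = 3.362 · √0.78254
  = 3.362 · 0.8846
  = 2.9741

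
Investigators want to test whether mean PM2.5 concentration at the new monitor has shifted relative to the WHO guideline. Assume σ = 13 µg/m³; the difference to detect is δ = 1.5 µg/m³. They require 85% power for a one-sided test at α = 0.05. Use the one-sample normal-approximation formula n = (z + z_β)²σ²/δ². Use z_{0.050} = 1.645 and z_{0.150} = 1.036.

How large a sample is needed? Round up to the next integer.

n = 540

n = (z_α + z_β)² · σ² / δ²
  = (1.645 + 1.036)² · 13² / 1.5²
  = 7.1878 · 169 / 2.25
  = 539.88
Round up → n = 540.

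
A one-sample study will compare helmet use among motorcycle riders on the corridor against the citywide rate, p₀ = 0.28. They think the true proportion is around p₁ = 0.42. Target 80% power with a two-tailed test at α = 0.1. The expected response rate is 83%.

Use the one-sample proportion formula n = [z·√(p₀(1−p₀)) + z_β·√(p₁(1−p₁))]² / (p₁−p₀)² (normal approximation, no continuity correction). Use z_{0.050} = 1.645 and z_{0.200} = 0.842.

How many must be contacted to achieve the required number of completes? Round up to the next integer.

n = [z_{α/2}·√(p₀q₀) + z_β·√(p₁q₁)]² / (p₁ − p₀)²
  = [1.645·√(0.28·0.72) + 0.842·√(0.42·0.58)]² / (0.14)²
  = [1.645·0.4490 + 0.842·0.4936]² / 0.0196
  = [1.1542]² / 0.0196
  = 67.97
Adjust for 83% response: 67.97 / 0.83 = 81.89.
Round up → n = 82.

n = 82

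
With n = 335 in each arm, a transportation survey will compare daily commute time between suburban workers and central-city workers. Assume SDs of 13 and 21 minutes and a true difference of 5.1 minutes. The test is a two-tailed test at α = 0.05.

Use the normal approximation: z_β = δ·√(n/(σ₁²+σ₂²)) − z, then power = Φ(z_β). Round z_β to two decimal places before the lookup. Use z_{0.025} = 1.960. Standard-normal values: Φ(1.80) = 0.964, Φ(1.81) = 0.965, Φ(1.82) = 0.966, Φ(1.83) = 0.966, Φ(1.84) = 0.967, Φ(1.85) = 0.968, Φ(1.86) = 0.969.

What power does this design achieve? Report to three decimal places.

Power ≈ 0.966

z_β = δ·√(n/(σ₁²+σ₂²)) − z_{α/2}
    = 5.1 · √(335/610) − 1.960
    = 5.1 · 0.74107 − 1.960
    = 3.7794 − 1.960 = 1.8194 → 1.82
Power = Φ(1.82) = 0.966.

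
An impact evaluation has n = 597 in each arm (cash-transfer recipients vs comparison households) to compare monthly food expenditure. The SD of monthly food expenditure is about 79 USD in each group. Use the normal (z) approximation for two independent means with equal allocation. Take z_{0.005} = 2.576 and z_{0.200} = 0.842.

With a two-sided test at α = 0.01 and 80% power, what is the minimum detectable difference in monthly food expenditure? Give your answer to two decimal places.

Minimum detectable difference ≈ 15.63 USD

δ = (z_{α/2} + z_β) · √((σ₁²+σ₂²)/n)
  = (2.576 + 0.842) · √(12482/597)
  = 3.418 · √20.9079
  = 3.418 · 4.5725
  = 15.6288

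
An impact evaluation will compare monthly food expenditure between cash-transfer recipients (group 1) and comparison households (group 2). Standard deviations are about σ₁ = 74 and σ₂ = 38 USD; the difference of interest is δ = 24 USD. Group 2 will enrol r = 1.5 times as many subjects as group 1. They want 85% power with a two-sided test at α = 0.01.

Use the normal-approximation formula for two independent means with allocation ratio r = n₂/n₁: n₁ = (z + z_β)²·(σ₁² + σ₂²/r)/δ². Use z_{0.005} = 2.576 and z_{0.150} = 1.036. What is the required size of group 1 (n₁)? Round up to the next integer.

n₁ = (z_{α/2} + z_β)² · (σ₁² + σ₂²/r) / δ²
   = (2.576 + 1.036)² · (74² + 38²/1.5) / 24²
   = 13.0465 · (5476 + 962.6667) / 576
   = 13.0465 · 6438.7 / 576
   = 145.84
Round up → n₁ = 146; n₂ = r·n₁ = 1.5 × 146 = 219.

n₁ = 146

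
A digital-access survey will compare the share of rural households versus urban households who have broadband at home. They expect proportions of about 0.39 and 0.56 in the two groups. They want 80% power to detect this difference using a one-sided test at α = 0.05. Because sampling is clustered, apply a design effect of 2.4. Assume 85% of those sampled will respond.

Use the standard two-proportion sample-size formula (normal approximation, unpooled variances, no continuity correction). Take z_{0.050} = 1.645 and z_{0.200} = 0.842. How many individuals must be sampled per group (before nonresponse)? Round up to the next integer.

n = 293 per group

n = (z_α + z_β)² · [p₁(1−p₁) + p₂(1−p₂)] / (p₁ − p₂)²
  = (1.645 + 0.842)² · (0.39·0.61 + 0.56·0.44) / (-0.17)²
  = (2.487)² · (0.2379 + 0.2464) / 0.0289
  = 6.1852 · 0.4843 / 0.0289
  = 103.65
Design effect: 2.4 × 103.65 = 248.76.
Adjust for 85% response: 248.76 / 0.85 = 292.66.
Round up → n = 293 per group.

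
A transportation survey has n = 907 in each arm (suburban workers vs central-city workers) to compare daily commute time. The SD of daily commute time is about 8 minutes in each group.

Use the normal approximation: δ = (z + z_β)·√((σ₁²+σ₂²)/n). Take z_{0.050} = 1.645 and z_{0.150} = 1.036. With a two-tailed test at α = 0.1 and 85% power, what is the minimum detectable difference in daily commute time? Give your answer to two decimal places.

δ = (z_{α/2} + z_β) · √((σ₁²+σ₂²)/n)
  = (1.645 + 1.036) · √(128/907)
  = 2.681 · √0.14112
  = 2.681 · 0.3757
  = 1.0072

Minimum detectable difference ≈ 1.01 minutes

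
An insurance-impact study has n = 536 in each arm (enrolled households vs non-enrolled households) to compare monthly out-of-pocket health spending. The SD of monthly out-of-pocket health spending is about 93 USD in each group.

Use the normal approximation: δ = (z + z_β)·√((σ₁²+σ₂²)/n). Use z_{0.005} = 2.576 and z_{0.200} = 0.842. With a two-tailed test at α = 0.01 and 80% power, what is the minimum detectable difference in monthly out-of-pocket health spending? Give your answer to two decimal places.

Minimum detectable difference ≈ 19.42 USD

δ = (z_{α/2} + z_β) · √((σ₁²+σ₂²)/n)
  = (2.576 + 0.842) · √(17298/536)
  = 3.418 · √32.2724
  = 3.418 · 5.6809
  = 19.4172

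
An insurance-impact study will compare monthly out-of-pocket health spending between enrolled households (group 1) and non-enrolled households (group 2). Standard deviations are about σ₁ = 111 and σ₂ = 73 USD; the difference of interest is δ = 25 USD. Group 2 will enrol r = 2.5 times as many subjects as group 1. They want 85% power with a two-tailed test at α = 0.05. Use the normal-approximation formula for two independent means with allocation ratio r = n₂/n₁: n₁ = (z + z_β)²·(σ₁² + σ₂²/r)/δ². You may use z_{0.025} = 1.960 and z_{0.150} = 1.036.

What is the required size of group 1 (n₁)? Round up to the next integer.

n₁ = 208

n₁ = (z_{α/2} + z_β)² · (σ₁² + σ₂²/r) / δ²
   = (1.960 + 1.036)² · (111² + 73²/2.5) / 25²
   = 8.9760 · (12321 + 2131.6) / 625
   = 8.9760 · 14452.6 / 625
   = 207.56
Round up → n₁ = 208; n₂ = r·n₁ = 2.5 × 208 = 520.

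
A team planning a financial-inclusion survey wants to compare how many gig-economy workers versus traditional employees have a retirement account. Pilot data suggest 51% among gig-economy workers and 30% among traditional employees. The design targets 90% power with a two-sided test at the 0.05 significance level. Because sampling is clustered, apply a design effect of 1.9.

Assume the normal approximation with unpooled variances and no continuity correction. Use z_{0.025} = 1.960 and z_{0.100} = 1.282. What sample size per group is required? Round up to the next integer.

n = (z_{α/2} + z_β)² · [p₁(1−p₁) + p₂(1−p₂)] / (p₁ − p₂)²
  = (1.960 + 1.282)² · (0.51·0.49 + 0.30·0.70) / (0.21)²
  = (3.242)² · (0.2499 + 0.2100) / 0.0441
  = 10.5106 · 0.4599 / 0.0441
  = 109.61
Design effect: 1.9 × 109.61 = 208.26.
Round up → n = 209 per group.

n = 209 per group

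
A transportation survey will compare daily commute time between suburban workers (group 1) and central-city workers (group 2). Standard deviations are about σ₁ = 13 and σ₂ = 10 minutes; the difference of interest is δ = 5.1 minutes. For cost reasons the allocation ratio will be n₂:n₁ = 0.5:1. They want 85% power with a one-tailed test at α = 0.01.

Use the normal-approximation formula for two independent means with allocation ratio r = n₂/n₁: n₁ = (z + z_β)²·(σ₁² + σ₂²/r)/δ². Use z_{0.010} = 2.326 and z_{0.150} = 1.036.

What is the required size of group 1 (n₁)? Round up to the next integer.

n₁ = (z_α + z_β)² · (σ₁² + σ₂²/r) / δ²
   = (2.326 + 1.036)² · (13² + 10²/0.5) / 5.1²
   = 11.3030 · (169 + 200) / 26.01
   = 11.3030 · 369 / 26.01
   = 160.35
Round up → n₁ = 161; n₂ = r·n₁ = 0.5 × 161 = 81.

n₁ = 161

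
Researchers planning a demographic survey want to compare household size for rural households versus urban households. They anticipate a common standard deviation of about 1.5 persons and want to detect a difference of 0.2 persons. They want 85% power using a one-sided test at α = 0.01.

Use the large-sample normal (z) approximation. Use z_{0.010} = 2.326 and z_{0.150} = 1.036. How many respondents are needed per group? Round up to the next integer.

n = (z_α + z_β)² · (σ₁² + σ₂²) / δ²
  = (2.326 + 1.036)² · (2·1.5² = 4.5) / 0.2²
  = 11.3030 · 4.5 / 0.04
  = 1271.59
Round up → n = 1272 per group.

n = 1272 per group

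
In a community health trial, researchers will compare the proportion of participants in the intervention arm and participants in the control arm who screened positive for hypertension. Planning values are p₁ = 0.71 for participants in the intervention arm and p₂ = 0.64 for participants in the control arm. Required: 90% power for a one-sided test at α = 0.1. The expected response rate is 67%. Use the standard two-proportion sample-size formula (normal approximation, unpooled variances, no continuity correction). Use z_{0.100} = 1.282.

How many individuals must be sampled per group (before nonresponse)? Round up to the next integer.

n = 874 per group

n = (z_α + z_β)² · [p₁(1−p₁) + p₂(1−p₂)] / (p₁ − p₂)²
  = (1.282 + 1.282)² · (0.71·0.29 + 0.64·0.36) / (0.07)²
  = (2.564)² · (0.2059 + 0.2304) / 0.0049
  = 6.5741 · 0.4363 / 0.0049
  = 585.36
Adjust for 67% response: 585.36 / 0.67 = 873.68.
Round up → n = 874 per group.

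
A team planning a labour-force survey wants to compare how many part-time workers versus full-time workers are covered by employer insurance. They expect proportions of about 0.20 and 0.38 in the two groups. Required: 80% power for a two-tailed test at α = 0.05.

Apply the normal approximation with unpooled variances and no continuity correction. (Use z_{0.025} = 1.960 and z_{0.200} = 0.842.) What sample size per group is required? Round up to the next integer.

n = 96 per group

n = (z_{α/2} + z_β)² · [p₁(1−p₁) + p₂(1−p₂)] / (p₁ − p₂)²
  = (1.960 + 0.842)² · (0.20·0.80 + 0.38·0.62) / (-0.18)²
  = (2.802)² · (0.1600 + 0.2356) / 0.0324
  = 7.8512 · 0.3956 / 0.0324
  = 95.86
Round up → n = 96 per group.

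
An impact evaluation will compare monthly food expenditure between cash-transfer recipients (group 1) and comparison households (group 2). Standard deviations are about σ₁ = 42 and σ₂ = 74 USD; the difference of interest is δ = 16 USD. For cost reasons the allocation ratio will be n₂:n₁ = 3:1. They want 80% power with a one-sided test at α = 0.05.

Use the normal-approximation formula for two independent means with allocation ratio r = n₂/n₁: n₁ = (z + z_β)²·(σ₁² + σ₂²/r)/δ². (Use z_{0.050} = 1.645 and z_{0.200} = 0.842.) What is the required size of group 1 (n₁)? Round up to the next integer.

n₁ = (z_α + z_β)² · (σ₁² + σ₂²/r) / δ²
   = (1.645 + 0.842)² · (42² + 74²/3) / 16²
   = 6.1852 · (1764 + 1825.3) / 256
   = 6.1852 · 3589.3 / 256
   = 86.72
Round up → n₁ = 87; n₂ = r·n₁ = 3 × 87 = 261.

n₁ = 87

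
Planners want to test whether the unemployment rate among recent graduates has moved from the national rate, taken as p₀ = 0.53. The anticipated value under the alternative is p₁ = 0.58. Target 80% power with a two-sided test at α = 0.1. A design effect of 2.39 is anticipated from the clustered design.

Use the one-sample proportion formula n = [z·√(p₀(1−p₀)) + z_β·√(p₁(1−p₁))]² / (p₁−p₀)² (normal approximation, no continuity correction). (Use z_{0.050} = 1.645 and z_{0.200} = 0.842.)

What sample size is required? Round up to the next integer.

n = [z_{α/2}·√(p₀q₀) + z_β·√(p₁q₁)]² / (p₁ − p₀)²
  = [1.645·√(0.53·0.47) + 0.842·√(0.58·0.42)]² / (0.05)²
  = [1.645·0.4991 + 0.842·0.4936]² / 0.0025
  = [1.2366]² / 0.0025
  = 611.67
Design effect: 2.39 × 611.67 = 1461.88.
Round up → n = 1462.

n = 1462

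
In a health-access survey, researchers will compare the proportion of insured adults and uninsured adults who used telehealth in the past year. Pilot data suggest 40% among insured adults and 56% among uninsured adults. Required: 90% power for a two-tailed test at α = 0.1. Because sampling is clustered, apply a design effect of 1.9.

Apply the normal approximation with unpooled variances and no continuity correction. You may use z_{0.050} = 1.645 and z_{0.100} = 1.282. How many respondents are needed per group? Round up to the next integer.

n = 310 per group

n = (z_{α/2} + z_β)² · [p₁(1−p₁) + p₂(1−p₂)] / (p₁ − p₂)²
  = (1.645 + 1.282)² · (0.40·0.60 + 0.56·0.44) / (-0.16)²
  = (2.927)² · (0.2400 + 0.2464) / 0.0256
  = 8.5673 · 0.4864 / 0.0256
  = 162.78
Design effect: 1.9 × 162.78 = 309.28.
Round up → n = 310 per group.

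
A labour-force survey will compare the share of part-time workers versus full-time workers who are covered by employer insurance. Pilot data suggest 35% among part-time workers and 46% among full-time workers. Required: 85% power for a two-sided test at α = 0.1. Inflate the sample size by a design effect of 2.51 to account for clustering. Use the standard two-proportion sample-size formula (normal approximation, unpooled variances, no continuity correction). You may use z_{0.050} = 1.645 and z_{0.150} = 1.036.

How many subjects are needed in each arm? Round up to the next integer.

n = 710 per group

n = (z_{α/2} + z_β)² · [p₁(1−p₁) + p₂(1−p₂)] / (p₁ − p₂)²
  = (1.645 + 1.036)² · (0.35·0.65 + 0.46·0.54) / (-0.11)²
  = (2.681)² · (0.2275 + 0.2484) / 0.0121
  = 7.1878 · 0.4759 / 0.0121
  = 282.70
Design effect: 2.51 × 282.70 = 709.57.
Round up → n = 710 per group.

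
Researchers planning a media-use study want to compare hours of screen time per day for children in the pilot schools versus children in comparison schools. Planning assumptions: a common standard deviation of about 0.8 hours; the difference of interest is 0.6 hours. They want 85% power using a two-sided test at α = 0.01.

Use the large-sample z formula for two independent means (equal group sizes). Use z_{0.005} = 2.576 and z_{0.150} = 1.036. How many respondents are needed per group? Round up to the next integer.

n = (z_{α/2} + z_β)² · (σ₁² + σ₂²) / δ²
  = (2.576 + 1.036)² · (2·0.8² = 1.28) / 0.6²
  = 13.0465 · 1.28 / 0.36
  = 46.39
Round up → n = 47 per group.

n = 47 per group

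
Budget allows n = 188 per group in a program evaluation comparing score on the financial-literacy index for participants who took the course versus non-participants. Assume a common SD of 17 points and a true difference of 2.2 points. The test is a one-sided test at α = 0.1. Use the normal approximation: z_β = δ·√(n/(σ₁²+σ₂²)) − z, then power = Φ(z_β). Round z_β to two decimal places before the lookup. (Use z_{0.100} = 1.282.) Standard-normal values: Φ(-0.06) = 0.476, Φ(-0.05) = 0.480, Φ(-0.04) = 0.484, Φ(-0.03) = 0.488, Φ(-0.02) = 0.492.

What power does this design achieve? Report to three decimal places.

Power ≈ 0.488

z_β = δ·√(n/(σ₁²+σ₂²)) − z_α
    = 2.2 · √(188/578) − 1.282
    = 2.2 · 0.57032 − 1.282
    = 1.2547 − 1.282 = -0.0273 → -0.03
Power = Φ(-0.03) = 0.488.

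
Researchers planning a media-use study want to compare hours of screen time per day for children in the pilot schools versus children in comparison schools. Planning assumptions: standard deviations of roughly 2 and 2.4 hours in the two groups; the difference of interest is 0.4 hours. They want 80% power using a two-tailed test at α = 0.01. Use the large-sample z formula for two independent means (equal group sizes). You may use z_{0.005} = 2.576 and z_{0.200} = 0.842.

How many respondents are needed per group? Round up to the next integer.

n = 713 per group

n = (z_{α/2} + z_β)² · (σ₁² + σ₂²) / δ²
  = (2.576 + 0.842)² · (2² + 2.4² = 9.76) / 0.4²
  = 11.6827 · 9.76 / 0.16
  = 712.65
Round up → n = 713 per group.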